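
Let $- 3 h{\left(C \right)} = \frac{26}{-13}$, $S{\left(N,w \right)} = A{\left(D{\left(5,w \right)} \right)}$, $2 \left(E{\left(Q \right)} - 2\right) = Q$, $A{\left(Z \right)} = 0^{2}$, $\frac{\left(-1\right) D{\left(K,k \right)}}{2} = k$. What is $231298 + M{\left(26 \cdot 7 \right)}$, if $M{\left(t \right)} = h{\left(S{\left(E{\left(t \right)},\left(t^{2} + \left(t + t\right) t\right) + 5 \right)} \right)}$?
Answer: $\frac{693896}{3} \approx 2.313 \cdot 10^{5}$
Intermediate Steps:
$D{\left(K,k \right)} = - 2 k$
$A{\left(Z \right)} = 0$
$E{\left(Q \right)} = 2 + \frac{Q}{2}$
$S{\left(N,w \right)} = 0$
$h{\left(C \right)} = \frac{2}{3}$ ($h{\left(C \right)} = - \frac{26 \frac{1}{-13}}{3} = - \frac{26 \left(- \frac{1}{13}\right)}{3} = \left(- \frac{1}{3}\right) \left(-2\right) = \frac{2}{3}$)
$M{\left(t \right)} = \frac{2}{3}$
$231298 + M{\left(26 \cdot 7 \right)} = 231298 + \frac{2}{3} = \frac{693896}{3}$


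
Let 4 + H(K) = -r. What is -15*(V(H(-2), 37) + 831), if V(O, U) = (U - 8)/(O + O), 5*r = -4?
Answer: -396705/32 ≈ -12397.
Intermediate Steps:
r = -⅘ (r = (⅕)*(-4) = -⅘ ≈ -0.80000)
H(K) = -16/5 (H(K) = -4 - 1*(-⅘) = -4 + ⅘ = -16/5)
V(O, U) = (-8 + U)/(2*O) (V(O, U) = (-8 + U)/((2*O)) = (-8 + U)*(1/(2*O)) = (-8 + U)/(2*O))
-15*(V(H(-2), 37) + 831) = -15*((-8 + 37)/(2*(-16/5)) + 831) = -15*((½)*(-5/16)*29 + 831) = -15*(-145/32 + 831) = -15*26447/32 = -396705/32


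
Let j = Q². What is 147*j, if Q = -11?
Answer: 17787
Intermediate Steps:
j = 121 (j = (-11)² = 121)
147*j = 147*121 = 17787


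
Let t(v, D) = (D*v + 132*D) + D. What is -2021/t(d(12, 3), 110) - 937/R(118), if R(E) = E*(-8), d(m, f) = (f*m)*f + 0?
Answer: 11466023/12512720 ≈ 0.91635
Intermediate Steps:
d(m, f) = m*f² (d(m, f) = m*f² + 0 = m*f²)
t(v, D) = 133*D + D*v (t(v, D) = (132*D + D*v) + D = 133*D + D*v)
R(E) = -8*E
-2021/t(d(12, 3), 110) - 937/R(118) = -2021*1/(110*(133 + 12*3²)) - 937/((-8*118)) = -2021*1/(110*(133 + 12*9)) - 937/(-944) = -2021*1/(110*(133 + 108)) - 937*(-1/944) = -2021/(110*241) + 937/944 = -2021/26510 + 937/944 = 11466023/12512720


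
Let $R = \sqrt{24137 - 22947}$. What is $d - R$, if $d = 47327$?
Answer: $47327 - \sqrt{1190} \approx 47293.0$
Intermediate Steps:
$R = \sqrt{1190} \approx 34.496$
$d - R = 47327 - \sqrt{1190}$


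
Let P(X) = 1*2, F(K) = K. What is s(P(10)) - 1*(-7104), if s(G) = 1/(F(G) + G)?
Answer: 28417/4 ≈ 7104.3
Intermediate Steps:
P(X) = 2
s(G) = 1/(2*G) (s(G) = 1/(G + G) = 1/(2*G))
s(P(10)) - 1*(-7104) = (1/2)/2 - 1*(-7104) = (1/2)*(1/2) + 7104 = 1/4 + 7104 = 28417/4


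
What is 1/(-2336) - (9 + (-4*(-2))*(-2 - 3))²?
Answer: -2244897/2336 ≈ -961.00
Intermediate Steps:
1/(-2336) - (9 + (-4*(-2))*(-2 - 3))² = -1/2336 - (9 + 8*(-5))² = -1/2336 - (9 - 40)² = -1/2336 - 1*(-31)² = -1/2336 - 1*961 = -1/2336 - 961 = -2244897/2336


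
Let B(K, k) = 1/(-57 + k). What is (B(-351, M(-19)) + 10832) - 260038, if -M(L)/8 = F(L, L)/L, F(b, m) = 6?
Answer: -257928229/1035 ≈ -2.4921e+5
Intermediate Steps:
M(L) = -48/L
(B(-351, M(-19)) + 10832) - 260038 = (1/(-57 - 48/(-19)) + 10832) - 260038 = (1/(-57 - 48*(-1/19)) + 10832) - 260038 = (1/(-57 + 48/19) + 10832) - 260038 = (1/(-1035/19) + 10832) - 260038 = (-19/1035 + 10832) - 260038 = 11211101/1035 - 260038 = -257928229/1035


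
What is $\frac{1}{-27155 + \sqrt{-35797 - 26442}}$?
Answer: $- \frac{27155}{737456264} - \frac{i \sqrt{62239}}{737456264} \approx -3.6823 \cdot 10^{-5} - 3.3829 \cdot 10^{-7} i$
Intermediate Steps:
$\frac{1}{-27155 + \sqrt{-35797 - 26442}} = \frac{1}{-27155 + \sqrt{-62239}} = \frac{1}{-27155 + i \sqrt{62239}}$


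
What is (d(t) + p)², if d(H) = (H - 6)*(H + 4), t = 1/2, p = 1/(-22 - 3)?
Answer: 6145441/10000 ≈ 614.54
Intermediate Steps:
p = -1/25 (p = 1/(-25) = -1/25 ≈ -0.040000)
t = ½ ≈ 0.50000
d(H) = (-6 + H)*(4 + H)
(d(t) + p)² = ((-24 + (½)² - 2*½) - 1/25)² = ((-24 + ¼ - 1) - 1/25)² = (-99/4 - 1/25)² = (-2479/100)² = 6145441/10000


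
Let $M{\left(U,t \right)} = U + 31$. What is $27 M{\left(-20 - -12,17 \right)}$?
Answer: $621$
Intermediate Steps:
$M{\left(U,t \right)} = 31 + U$
$27 M{\left(-20 - -12,17 \right)} = 27 \left(31 - 8\right) = 27 \cdot 23 = 621$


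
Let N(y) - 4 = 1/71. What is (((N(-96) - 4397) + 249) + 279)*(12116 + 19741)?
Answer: -8742006798/71 ≈ -1.2313e+8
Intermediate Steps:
N(y) = 285/71 (N(y) = 4 + 1/71 = 285/71)
(((N(-96) - 4397) + 249) + 279)*(12116 + 19741) = (((285/71 - 4397) + 249) + 279)*(12116 + 19741) = ((-311902/71 + 249) + 279)*31857 = (-294223/71 + 279)*31857 = -274414/71*31857 = -8742006798/71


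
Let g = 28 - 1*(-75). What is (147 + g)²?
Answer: 62500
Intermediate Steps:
g = 103 (g = 28 + 75 = 103)
(147 + g)² = (147 + 103)² = 250² = 62500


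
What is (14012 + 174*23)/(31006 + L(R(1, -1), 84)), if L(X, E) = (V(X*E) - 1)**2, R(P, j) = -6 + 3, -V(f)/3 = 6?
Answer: 18014/31367 ≈ 0.57430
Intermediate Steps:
V(f) = -18 (V(f) = -3*6 = -18)
R(P, j) = -3
L(X, E) = 361 (L(X, E) = (-18 - 1)**2 = (-19)**2 = 361)
(14012 + 174*23)/(31006 + L(R(1, -1), 84)) = (14012 + 174*23)/(31006 + 361) = (14012 + 4002)/31367 = 18014*(1/31367) = 18014/31367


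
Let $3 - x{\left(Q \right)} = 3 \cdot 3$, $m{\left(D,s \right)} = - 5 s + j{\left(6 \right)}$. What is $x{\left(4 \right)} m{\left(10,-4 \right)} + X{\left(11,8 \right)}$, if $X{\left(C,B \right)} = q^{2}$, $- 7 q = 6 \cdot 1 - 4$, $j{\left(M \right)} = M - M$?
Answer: $- \frac{5876}{49} \approx -119.92$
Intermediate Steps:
$j{\left(M \right)} = 0$
$q = - \frac{2}{7}$ ($q = - \frac{6 \cdot 1 - 4}{7} = - \frac{6 - 4}{7} = \left(- \frac{1}{7}\right) 2 = - \frac{2}{7} \approx -0.28571$)
$m{\left(D,s \right)} = - 5 s$ ($m{\left(D,s \right)} = - 5 s + 0 = - 5 s$)
$X{\left(C,B \right)} = \frac{4}{49}$ ($X{\left(C,B \right)} = \left(- \frac{2}{7}\right)^{2} = \frac{4}{49}$)
$x{\left(Q \right)} = -6$ ($x{\left(Q \right)} = 3 - 3 \cdot 3 = 3 - 9 = -6$)
$x{\left(4 \right)} m{\left(10,-4 \right)} + X{\left(11,8 \right)} = - 6 \left(\left(-5\right) \left(-4\right)\right) + \frac{4}{49} = \left(-6\right) 20 + \frac{4}{49} = -120 + \frac{4}{49} = - \frac{5876}{49}$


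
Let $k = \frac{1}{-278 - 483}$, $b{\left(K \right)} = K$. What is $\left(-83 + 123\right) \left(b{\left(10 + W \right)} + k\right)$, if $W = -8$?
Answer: $\frac{60840}{761} \approx 79.947$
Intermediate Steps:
$k = - \frac{1}{761}$ ($k = \frac{1}{-761} = - \frac{1}{761} \approx -0.0013141$)
$\left(-83 + 123\right) \left(b{\left(10 + W \right)} + k\right) = \left(-83 + 123\right) \left(\left(10 - 8\right) - \frac{1}{761}\right) = 40 \left(2 - \frac{1}{761}\right) = 40 \cdot \frac{1521}{761} = \frac{60840}{761}$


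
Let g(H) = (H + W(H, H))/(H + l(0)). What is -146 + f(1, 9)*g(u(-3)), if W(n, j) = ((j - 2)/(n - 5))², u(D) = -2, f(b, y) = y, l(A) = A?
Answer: -6785/49 ≈ -138.47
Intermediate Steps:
W(n, j) = (-2 + j)²/(-5 + n)² (W(n, j) = ((-2 + j)/(-5 + n))² = (-2 + j)²/(-5 + n)²)
g(H) = (H + (-2 + H)²/(-5 + H)²)/H (g(H) = (H + (-2 + H)²/(-5 + H)²)/(H + 0) = (H + (-2 + H)²/(-5 + H)²)/H)
-146 + f(1, 9)*g(u(-3)) = -146 + 9*(1 + (-2 - 2)²/((-2)*(-5 - 2)²)) = -146 + 9*(1 - ½*(-4)²/(-7)²) = -146 + 9*(1 - ½*1/49*16) = -146 + 9*(1 - 8/49) = -146 + 9*(41/49) = -146 + 369/49 = -6785/49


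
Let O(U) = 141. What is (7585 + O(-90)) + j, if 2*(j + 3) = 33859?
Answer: 49305/2 ≈ 24653.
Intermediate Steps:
j = 33853/2 (j = -3 + (½)*33859 = -3 + 33859/2 = 33853/2 ≈ 16927.)
(7585 + O(-90)) + j = (7585 + 141) + 33853/2 = 7726 + 33853/2 = 49305/2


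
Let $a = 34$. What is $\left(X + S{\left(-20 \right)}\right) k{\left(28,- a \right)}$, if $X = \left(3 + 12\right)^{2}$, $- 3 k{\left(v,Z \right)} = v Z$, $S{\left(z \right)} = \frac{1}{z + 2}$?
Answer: $\frac{1927324}{27} \approx 71382.0$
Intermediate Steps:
$S{\left(z \right)} = \frac{1}{2 + z}$
$k{\left(v,Z \right)} = - \frac{Z v}{3}$ ($k{\left(v,Z \right)} = - \frac{v Z}{3} = - \frac{Z v}{3}$)
$X = 225$ ($X = 15^{2} = 225$)
$\left(X + S{\left(-20 \right)}\right) k{\left(28,- a \right)} = \left(225 + \frac{1}{2 - 20}\right) \left(\left(- \frac{1}{3}\right) \left(\left(-1\right) 34\right) 28\right) = \left(225 + \frac{1}{-18}\right) \left(\left(- \frac{1}{3}\right) \left(-34\right) 28\right) = \left(225 - \frac{1}{18}\right) \frac{952}{3} = \frac{4049}{18} \cdot \frac{952}{3} = \frac{1927324}{27}$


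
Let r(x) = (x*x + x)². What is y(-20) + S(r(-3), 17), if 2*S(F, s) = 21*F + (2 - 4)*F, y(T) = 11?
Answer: 353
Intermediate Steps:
r(x) = (x + x²)² (r(x) = (x² + x)² = (x + x²)²)
S(F, s) = 19*F/2 (S(F, s) = (21*F + (2 - 4)*F)/2 = (21*F - 2*F)/2 = (19*F)/2 = 19*F/2)
y(-20) + S(r(-3), 17) = 11 + 19*((-3)²*(1 - 3)²)/2 = 11 + 19*(9*(-2)²)/2 = 11 + 19*(9*4)/2 = 11 + (19/2)*36 = 11 + 342 = 353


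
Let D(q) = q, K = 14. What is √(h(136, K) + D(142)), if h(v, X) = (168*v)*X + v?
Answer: 5*√12806 ≈ 565.82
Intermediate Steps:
h(v, X) = v + 168*X*v (h(v, X) = 168*X*v + v = v + 168*X*v)
√(h(136, K) + D(142)) = √(136*(1 + 168*14) + 142) = √(136*(1 + 2352) + 142) = √(136*2353 + 142) = √(320008 + 142) = √320150 = 5*√12806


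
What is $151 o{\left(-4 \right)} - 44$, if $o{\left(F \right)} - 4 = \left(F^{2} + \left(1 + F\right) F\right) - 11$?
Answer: $3127$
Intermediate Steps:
$o{\left(F \right)} = -7 + F^{2} + F \left(1 + F\right)$ ($o{\left(F \right)} = 4 - \left(11 - F^{2} - \left(1 + F\right) F\right) = 4 - \left(11 - F^{2} - F \left(1 + F\right)\right) = 4 + \left(-11 + F^{2} + F \left(1 + F\right)\right) = -7 + F^{2} + F \left(1 + F\right)$)
$151 o{\left(-4 \right)} - 44 = 151 \left(-7 - 4 + 2 \left(-4\right)^{2}\right) - 44 = 151 \left(-7 - 4 + 2 \cdot 16\right) - 44 = 151 \left(-7 - 4 + 32\right) - 44 = 151 \cdot 21 - 44 = 3171 - 44 = 3127$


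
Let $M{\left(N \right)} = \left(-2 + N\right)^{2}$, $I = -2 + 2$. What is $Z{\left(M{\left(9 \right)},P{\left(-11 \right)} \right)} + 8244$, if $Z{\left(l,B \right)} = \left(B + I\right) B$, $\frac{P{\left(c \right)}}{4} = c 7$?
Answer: $103108$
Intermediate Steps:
$P{\left(c \right)} = 28 c$ ($P{\left(c \right)} = 4 c 7 = 4 \cdot 7 c = 28 c$)
$I = 0$
$Z{\left(l,B \right)} = B^{2}$ ($Z{\left(l,B \right)} = \left(B + 0\right) B = B B = B^{2}$)
$Z{\left(M{\left(9 \right)},P{\left(-11 \right)} \right)} + 8244 = \left(28 \left(-11\right)\right)^{2} + 8244 = \left(-308\right)^{2} + 8244 = 94864 + 8244 = 103108$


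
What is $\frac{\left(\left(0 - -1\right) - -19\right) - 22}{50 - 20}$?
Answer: $- \frac{1}{15} \approx -0.066667$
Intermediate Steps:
$\frac{\left(\left(0 - -1\right) - -19\right) - 22}{50 - 20} = \frac{\left(\left(0 + 1\right) + 19\right) - 22}{30} = \frac{\left(1 + 19\right) - 22}{30} = \frac{20 - 22}{30} = \frac{1}{30} \left(-2\right) = - \frac{1}{15}$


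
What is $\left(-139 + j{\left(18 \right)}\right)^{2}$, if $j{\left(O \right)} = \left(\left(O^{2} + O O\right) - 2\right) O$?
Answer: $131997121$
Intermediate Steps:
$j{\left(O \right)} = O \left(-2 + 2 O^{2}\right)$ ($j{\left(O \right)} = \left(\left(O^{2} + O^{2}\right) - 2\right) O = \left(2 O^{2} - 2\right) O = \left(-2 + 2 O^{2}\right) O = O \left(-2 + 2 O^{2}\right)$)
$\left(-139 + j{\left(18 \right)}\right)^{2} = \left(-139 + 2 \cdot 18 \left(-1 + 18^{2}\right)\right)^{2} = \left(-139 + 2 \cdot 18 \left(-1 + 324\right)\right)^{2} = \left(-139 + 2 \cdot 18 \cdot 323\right)^{2} = \left(-139 + 11628\right)^{2} = 11489^{2} = 131997121$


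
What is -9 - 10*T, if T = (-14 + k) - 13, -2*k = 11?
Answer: 316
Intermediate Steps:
k = -11/2 (k = -½*11 = -11/2 ≈ -5.5000)
T = -65/2 (T = (-14 - 11/2) - 13 = -39/2 - 13 = -65/2 ≈ -32.500)
-9 - 10*T = -9 - 10*(-65/2) = -9 + 325 = 316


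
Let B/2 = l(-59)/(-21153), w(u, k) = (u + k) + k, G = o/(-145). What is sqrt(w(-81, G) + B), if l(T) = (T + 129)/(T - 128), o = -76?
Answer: I*sqrt(217372914017734485)/52142145 ≈ 8.9416*I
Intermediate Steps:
G = 76/145 (G = -76/(-145) = -76*(-1/145) = 76/145 ≈ 0.52414)
w(u, k) = u + 2*k (w(u, k) = (k + u) + k = u + 2*k)
l(T) = (129 + T)/(-128 + T)
B = 140/3955611 (B = 2*(((129 - 59)/(-128 - 59))/(-21153)) = 2*((70/(-187))*(-1/21153)) = 2*(-1/187*70*(-1/21153)) = 2*(-70/187*(-1/21153)) = 2*(70/3955611) = 140/3955611 ≈ 3.5393e-5)
sqrt(w(-81, G) + B) = sqrt((-81 + 2*(76/145)) + 140/3955611) = sqrt((-81 + 152/145) + 140/3955611) = sqrt(-11593/145 + 140/3955611) = sqrt(-45857378023/573563595) = I*sqrt(217372914017734485)/52142145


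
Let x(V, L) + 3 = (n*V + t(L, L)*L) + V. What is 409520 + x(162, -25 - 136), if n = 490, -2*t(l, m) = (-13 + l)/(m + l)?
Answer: 978205/2 ≈ 4.8910e+5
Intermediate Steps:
t(l, m) = -(-13 + l)/(2*(l + m)) (t(l, m) = -(-13 + l)/(2*(m + l)) = -(-13 + l)/(2*(l + m)))
x(V, L) = ¼ + 491*V - L/4 (x(V, L) = -3 + ((490*V + ((13 - L)/(2*(L + L)))*L) + V) = -3 + ((490*V + ((13 - L)/(2*((2*L))))*L) + V) = -3 + ((490*V + ((1/(2*L))*(13 - L)/2)*L) + V) = -3 + ((490*V + ((13 - L)/(4*L))*L) + V) = -3 + ((490*V + (13/4 - L/4)) + V) = -3 + ((13/4 + 490*V - L/4) + V) = -3 + (13/4 + 491*V - L/4) = ¼ + 491*V - L/4)
409520 + x(162, -25 - 136) = 409520 + (¼ + 491*162 - (-25 - 136)/4) = 409520 + (¼ + 79542 - ¼*(-161)) = 409520 + (¼ + 79542 + 161/4) = 409520 + 159165/2 = 978205/2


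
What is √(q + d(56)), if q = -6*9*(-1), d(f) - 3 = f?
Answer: √113 ≈ 10.630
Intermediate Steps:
d(f) = 3 + f
q = 54 (q = -54*(-1) = 54)
√(q + d(56)) = √(54 + (3 + 56)) = √(54 + 59) = √113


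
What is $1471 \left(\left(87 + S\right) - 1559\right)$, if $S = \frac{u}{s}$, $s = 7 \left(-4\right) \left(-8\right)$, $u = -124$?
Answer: $- \frac{121303073}{56} \approx -2.1661 \cdot 10^{6}$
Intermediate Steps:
$s = 224$ ($s = \left(-28\right) \left(-8\right) = 224$)
$S = - \frac{31}{56}$ ($S = - \frac{124}{224} = \left(-124\right) \frac{1}{224} = - \frac{31}{56} \approx -0.55357$)
$1471 \left(\left(87 + S\right) - 1559\right) = 1471 \left(\left(87 - \frac{31}{56}\right) - 1559\right) = 1471 \left(\frac{4841}{56} - 1559\right) = 1471 \left(- \frac{82463}{56}\right) = - \frac{121303073}{56}$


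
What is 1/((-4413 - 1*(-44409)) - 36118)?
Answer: 1/3878 ≈ 0.00025787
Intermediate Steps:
1/((-4413 - 1*(-44409)) - 36118) = 1/((-4413 + 44409) - 36118) = 1/(39996 - 36118) = 1/3878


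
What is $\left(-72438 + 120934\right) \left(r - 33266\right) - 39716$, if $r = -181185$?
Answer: $-10400055412$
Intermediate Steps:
$\left(-72438 + 120934\right) \left(r - 33266\right) - 39716 = \left(-72438 + 120934\right) \left(-181185 - 33266\right) - 39716 = 48496 \left(-214451\right) - 39716 = -10400015696 - 39716 = -10400055412$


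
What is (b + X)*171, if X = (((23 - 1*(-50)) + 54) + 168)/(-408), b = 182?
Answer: 4215777/136 ≈ 30998.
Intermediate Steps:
X = -295/408 (X = (((23 + 50) + 54) + 168)*(-1/408) = ((73 + 54) + 168)*(-1/408) = (127 + 168)*(-1/408) = 295*(-1/408) = -295/408 ≈ -0.72304)
(b + X)*171 = (182 - 295/408)*171 = (73961/408)*171 = 4215777/136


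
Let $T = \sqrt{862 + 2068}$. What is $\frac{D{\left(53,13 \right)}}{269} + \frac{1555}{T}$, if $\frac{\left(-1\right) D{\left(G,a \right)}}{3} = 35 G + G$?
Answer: $- \frac{5724}{269} + \frac{311 \sqrt{2930}}{586} \approx 7.4486$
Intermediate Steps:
$D{\left(G,a \right)} = - 108 G$ ($D{\left(G,a \right)} = - 3 \left(35 G + G\right) = - 3 \cdot 36 G = - 108 G$)
$T = \sqrt{2930} \approx 54.129$
$\frac{D{\left(53,13 \right)}}{269} + \frac{1555}{T} = \frac{\left(-108\right) 53}{269} + \frac{1555}{\sqrt{2930}} = \left(-5724\right) \frac{1}{269} + 1555 \frac{\sqrt{2930}}{2930} = - \frac{5724}{269} + \frac{311 \sqrt{2930}}{586}$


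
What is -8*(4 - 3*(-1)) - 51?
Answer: -107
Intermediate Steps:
-8*(4 - 3*(-1)) - 51 = -8*(4 + 3) - 51 = -8*7 - 51 = -56 - 51 = -107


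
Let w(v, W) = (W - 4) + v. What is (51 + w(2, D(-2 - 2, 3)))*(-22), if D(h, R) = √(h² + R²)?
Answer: -1188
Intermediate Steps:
D(h, R) = √(R² + h²)
w(v, W) = -4 + W + v (w(v, W) = (-4 + W) + v = -4 + W + v)
(51 + w(2, D(-2 - 2, 3)))*(-22) = (51 + (-4 + √(3² + (-2 - 2)²) + 2))*(-22) = (51 + (-4 + √(9 + (-4)²) + 2))*(-22) = (51 + (-4 + √(9 + 16) + 2))*(-22) = (51 + (-4 + √25 + 2))*(-22) = (51 + (-4 + 5 + 2))*(-22) = (51 + 3)*(-22) = 54*(-22) = -1188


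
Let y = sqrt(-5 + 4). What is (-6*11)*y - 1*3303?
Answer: -3303 - 66*I ≈ -3303.0 - 66.0*I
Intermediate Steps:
y = I (y = sqrt(-1) = I ≈ 1.0*I)
(-6*11)*y - 1*3303 = (-6*11)*I - 1*3303 = -66*I - 3303 = -3303 - 66*I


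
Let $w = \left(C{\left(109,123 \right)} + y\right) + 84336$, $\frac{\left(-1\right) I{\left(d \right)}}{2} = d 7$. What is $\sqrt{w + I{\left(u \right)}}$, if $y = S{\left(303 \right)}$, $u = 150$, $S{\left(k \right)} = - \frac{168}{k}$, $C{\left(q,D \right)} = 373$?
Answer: $\frac{\sqrt{842688753}}{101} \approx 287.42$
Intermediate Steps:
$I{\left(d \right)} = - 14 d$ ($I{\left(d \right)} = - 2 d 7 = - 2 \cdot 7 d = - 14 d$)
$y = - \frac{56}{101}$ ($y = - \frac{168}{303} = \left(-168\right) \frac{1}{303} = - \frac{56}{101} \approx -0.55446$)
$w = \frac{8555553}{101}$ ($w = \left(373 - \frac{56}{101}\right) + 84336 = \frac{37617}{101} + 84336 = \frac{8555553}{101} \approx 84709.0$)
$\sqrt{w + I{\left(u \right)}} = \sqrt{\frac{8555553}{101} - 2100} = \sqrt{\frac{8343453}{101}} = \frac{\sqrt{842688753}}{101}$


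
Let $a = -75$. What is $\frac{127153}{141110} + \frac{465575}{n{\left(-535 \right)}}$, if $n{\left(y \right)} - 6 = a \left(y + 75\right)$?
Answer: $\frac{17521207417}{1217285415} \approx 14.394$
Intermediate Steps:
$n{\left(y \right)} = -5619 - 75 y$ ($n{\left(y \right)} = 6 - 75 \left(y + 75\right) = 6 - 75 \left(75 + y\right) = 6 - \left(5625 + 75 y\right) = -5619 - 75 y$)
$\frac{127153}{141110} + \frac{465575}{n{\left(-535 \right)}} = \frac{127153}{141110} + \frac{465575}{-5619 - -40125} = 127153 \cdot \frac{1}{141110} + \frac{465575}{-5619 + 40125} = \frac{127153}{141110} + \frac{465575}{34506} = \frac{17521207417}{1217285415}$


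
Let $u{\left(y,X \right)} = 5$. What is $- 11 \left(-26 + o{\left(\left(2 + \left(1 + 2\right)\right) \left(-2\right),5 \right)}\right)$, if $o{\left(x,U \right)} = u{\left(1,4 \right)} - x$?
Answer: $121$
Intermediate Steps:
$o{\left(x,U \right)} = 5 - x$
$- 11 \left(-26 + o{\left(\left(2 + \left(1 + 2\right)\right) \left(-2\right),5 \right)}\right) = - 11 \left(-26 - \left(-5 + \left(2 + \left(1 + 2\right)\right) \left(-2\right)\right)\right) = - 11 \left(-26 - \left(-5 + \left(2 + 3\right) \left(-2\right)\right)\right) = - 11 \left(-26 - \left(-5 + 5 \left(-2\right)\right)\right) = - 11 \left(-26 + \left(5 - -10\right)\right) = - 11 \left(-26 + \left(5 + 10\right)\right) = - 11 \left(-26 + 15\right) = \left(-11\right) \left(-11\right) = 121$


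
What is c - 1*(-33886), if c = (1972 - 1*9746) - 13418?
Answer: 12694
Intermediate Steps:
c = -21192 (c = (1972 - 9746) - 13418 = -7774 - 13418 = -21192)
c - 1*(-33886) = -21192 - 1*(-33886) = -21192 + 33886 = 12694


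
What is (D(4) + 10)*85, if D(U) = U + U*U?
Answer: 2550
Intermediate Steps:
D(U) = U + U**2
(D(4) + 10)*85 = (4*(1 + 4) + 10)*85 = (4*5 + 10)*85 = (20 + 10)*85 = 30*85 = 2550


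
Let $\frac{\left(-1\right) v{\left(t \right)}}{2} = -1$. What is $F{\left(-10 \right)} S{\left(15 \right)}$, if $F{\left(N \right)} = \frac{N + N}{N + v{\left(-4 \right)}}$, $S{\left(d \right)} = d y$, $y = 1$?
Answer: $\frac{75}{2} \approx 37.5$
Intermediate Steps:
$S{\left(d \right)} = d$ ($S{\left(d \right)} = d 1 = d$)
$v{\left(t \right)} = 2$ ($v{\left(t \right)} = \left(-2\right) \left(-1\right) = 2$)
$F{\left(N \right)} = \frac{2 N}{2 + N}$ ($F{\left(N \right)} = \frac{N + N}{N + 2} = \frac{2 N}{2 + N}$)
$F{\left(-10 \right)} S{\left(15 \right)} = 2 \left(-10\right) \frac{1}{2 - 10} \cdot 15 = 2 \left(-10\right) \frac{1}{-8} \cdot 15 = 2 \left(-10\right) \left(- \frac{1}{8}\right) 15 = \frac{5}{2} \cdot 15 = \frac{75}{2}$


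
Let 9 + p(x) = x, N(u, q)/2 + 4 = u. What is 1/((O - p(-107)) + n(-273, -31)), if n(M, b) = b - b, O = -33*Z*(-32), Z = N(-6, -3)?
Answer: -1/21004 ≈ -4.7610e-5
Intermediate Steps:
N(u, q) = -8 + 2*u
Z = -20 (Z = -8 + 2*(-6) = -8 - 12 = -20)
p(x) = -9 + x
O = -21120 (O = -33*(-20)*(-32) = 660*(-32) = -21120)
n(M, b) = 0
1/((O - p(-107)) + n(-273, -31)) = 1/((-21120 - (-9 - 107)) + 0) = 1/((-21120 - 1*(-116)) + 0) = 1/((-21120 + 116) + 0) = 1/(-21004 + 0) = 1/(-21004) = -1/21004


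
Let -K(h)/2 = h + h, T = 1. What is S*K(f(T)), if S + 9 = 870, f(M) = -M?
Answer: 3444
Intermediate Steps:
K(h) = -4*h (K(h) = -2*(h + h) = -4*h)
S = 861 (S = -9 + 870 = 861)
S*K(f(T)) = 861*(-(-4)) = 861*(-4*(-1)) = 861*4 = 3444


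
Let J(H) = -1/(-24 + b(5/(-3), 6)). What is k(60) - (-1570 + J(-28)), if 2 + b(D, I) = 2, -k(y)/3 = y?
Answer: 33359/24 ≈ 1390.0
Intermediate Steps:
k(y) = -3*y
b(D, I) = 0 (b(D, I) = -2 + 2 = 0)
J(H) = 1/24 (J(H) = -1/(-24 + 0) = -1/(-24) = -1*(-1/24) = 1/24)
k(60) - (-1570 + J(-28)) = -3*60 - (-1570 + 1/24) = -180 - 1*(-37679/24) = -180 + 37679/24 = 33359/24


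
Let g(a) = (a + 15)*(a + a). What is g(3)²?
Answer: 11664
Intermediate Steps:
g(a) = 2*a*(15 + a) (g(a) = (15 + a)*(2*a) = 2*a*(15 + a))
g(3)² = (2*3*(15 + 3))² = (2*3*18)² = 108² = 11664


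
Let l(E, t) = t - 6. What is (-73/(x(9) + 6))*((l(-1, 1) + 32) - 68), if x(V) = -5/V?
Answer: 26937/49 ≈ 549.73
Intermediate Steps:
l(E, t) = -6 + t
(-73/(x(9) + 6))*((l(-1, 1) + 32) - 68) = (-73/(-5/9 + 6))*(((-6 + 1) + 32) - 68) = (-73/(-5*⅑ + 6))*((-5 + 32) - 68) = (-73/(-5/9 + 6))*(27 - 68) = -73/49/9*(-41) = -73*9/49*(-41) = -657/49*(-41) = 26937/49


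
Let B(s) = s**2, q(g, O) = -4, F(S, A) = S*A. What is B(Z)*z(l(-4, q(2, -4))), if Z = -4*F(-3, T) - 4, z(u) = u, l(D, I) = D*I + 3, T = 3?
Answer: 19456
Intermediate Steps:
F(S, A) = A*S
l(D, I) = 3 + D*I
Z = 32 (Z = -12*(-3) - 4 = -4*(-9) - 4 = 36 - 4 = 32)
B(Z)*z(l(-4, q(2, -4))) = 32**2*(3 - 4*(-4)) = 1024*(3 + 16) = 1024*19 = 19456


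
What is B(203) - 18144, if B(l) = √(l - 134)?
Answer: -18144 + √69 ≈ -18136.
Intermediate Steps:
B(l) = √(-134 + l)
B(203) - 18144 = √(-134 + 203) - 18144 = √69 - 18144 = -18144 + √69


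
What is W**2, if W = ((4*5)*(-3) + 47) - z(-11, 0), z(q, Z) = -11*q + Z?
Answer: 17956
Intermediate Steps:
z(q, Z) = Z - 11*q
W = -134 (W = ((4*5)*(-3) + 47) - (0 - 11*(-11)) = (20*(-3) + 47) - (0 + 121) = (-60 + 47) - 1*121 = -13 - 121 = -134)
W**2 = (-134)**2 = 17956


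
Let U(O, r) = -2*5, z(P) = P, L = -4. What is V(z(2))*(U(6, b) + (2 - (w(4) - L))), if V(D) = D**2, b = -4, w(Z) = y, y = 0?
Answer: -48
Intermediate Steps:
w(Z) = 0
U(O, r) = -10
V(z(2))*(U(6, b) + (2 - (w(4) - L))) = 2**2*(-10 + (2 - (0 - 1*(-4)))) = 4*(-10 + (2 - (0 + 4))) = 4*(-10 + (2 - 1*4)) = 4*(-10 + (2 - 4)) = 4*(-10 - 2) = 4*(-12) = -48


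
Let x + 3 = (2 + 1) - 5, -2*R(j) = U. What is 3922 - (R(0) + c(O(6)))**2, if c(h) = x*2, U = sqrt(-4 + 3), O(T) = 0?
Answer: 15289/4 - 10*I ≈ 3822.3 - 10.0*I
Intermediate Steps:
U = I (U = sqrt(-1) = I ≈ 1.0*I)
R(j) = -I/2
x = -5 (x = -3 + ((2 + 1) - 5) = -3 + (3 - 5) = -3 - 2 = -5)
c(h) = -10 (c(h) = -5*2 = -10)
3922 - (R(0) + c(O(6)))**2 = 3922 - (-I/2 - 10)**2 = 3922 - (-10 - I/2)**2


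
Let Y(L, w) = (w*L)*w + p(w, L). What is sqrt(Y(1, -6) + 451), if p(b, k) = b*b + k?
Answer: 2*sqrt(131) ≈ 22.891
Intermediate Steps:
p(b, k) = k + b**2 (p(b, k) = b**2 + k = k + b**2)
Y(L, w) = L + w**2 + L*w**2 (Y(L, w) = (w*L)*w + (L + w**2) = (L*w)*w + (L + w**2) = L*w**2 + (L + w**2) = L + w**2 + L*w**2)
sqrt(Y(1, -6) + 451) = sqrt((1 + (-6)**2 + 1*(-6)**2) + 451) = sqrt((1 + 36 + 1*36) + 451) = sqrt((1 + 36 + 36) + 451) = sqrt(73 + 451) = sqrt(524) = 2*sqrt(131)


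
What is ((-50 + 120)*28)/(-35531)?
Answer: -1960/35531 ≈ -0.055163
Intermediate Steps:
((-50 + 120)*28)/(-35531) = (70*28)*(-1/35531) = 1960*(-1/35531) = -1960/35531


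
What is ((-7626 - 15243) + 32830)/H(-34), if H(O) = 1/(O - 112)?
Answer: -1454306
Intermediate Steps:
H(O) = 1/(-112 + O)
((-7626 - 15243) + 32830)/H(-34) = ((-7626 - 15243) + 32830)/(1/(-112 - 34)) = (-22869 + 32830)/(1/(-146)) = 9961/(-1/146) = 9961*(-146) = -1454306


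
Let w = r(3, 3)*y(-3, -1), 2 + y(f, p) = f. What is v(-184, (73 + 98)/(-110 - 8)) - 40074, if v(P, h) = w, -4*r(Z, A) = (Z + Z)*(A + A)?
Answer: -40029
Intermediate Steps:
r(Z, A) = -A*Z (r(Z, A) = -(Z + Z)*(A + A)/4 = -2*Z*2*A/4 = -A*Z)
y(f, p) = -2 + f
w = 45 (w = (-1*3*3)*(-2 - 3) = -9*(-5) = 45)
v(P, h) = 45
v(-184, (73 + 98)/(-110 - 8)) - 40074 = 45 - 40074 = -40029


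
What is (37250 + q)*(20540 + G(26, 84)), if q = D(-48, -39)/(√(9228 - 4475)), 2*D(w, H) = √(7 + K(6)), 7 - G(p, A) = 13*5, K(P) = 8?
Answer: 762954500 + 1463*√1455/97 ≈ 7.6295e+8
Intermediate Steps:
G(p, A) = -58 (G(p, A) = 7 - 13*5 = 7 - 1*65 = 7 - 65 = -58)
D(w, H) = √15/2 (D(w, H) = √(7 + 8)/2 = √15/2)
q = √1455/1358 (q = (√15/2)/(√(9228 - 4475)) = (√15/2)/(√4753) = (√15/2)/((7*√97)) = (√15/2)*(√97/679) = √1455/1358 ≈ 0.028089)
(37250 + q)*(20540 + G(26, 84)) = (37250 + √1455/1358)*(20540 - 58) = (37250 + √1455/1358)*20482 = 762954500 + 1463*√1455/97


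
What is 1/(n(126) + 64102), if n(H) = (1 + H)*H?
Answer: 1/80104 ≈ 1.2484e-5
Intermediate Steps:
n(H) = H*(1 + H)
1/(n(126) + 64102) = 1/(126*(1 + 126) + 64102) = 1/(126*127 + 64102) = 1/(16002 + 64102) = 1/80104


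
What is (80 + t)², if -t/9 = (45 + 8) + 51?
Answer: 732736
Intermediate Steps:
t = -936 (t = -9*((45 + 8) + 51) = -9*(53 + 51) = -9*104 = -936)
(80 + t)² = (80 - 936)² = (-856)² = 732736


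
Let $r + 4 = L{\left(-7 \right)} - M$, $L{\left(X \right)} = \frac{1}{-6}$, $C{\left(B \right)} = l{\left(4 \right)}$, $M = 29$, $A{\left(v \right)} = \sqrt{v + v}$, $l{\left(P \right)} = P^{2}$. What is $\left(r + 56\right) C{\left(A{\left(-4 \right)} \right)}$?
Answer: $\frac{1096}{3} \approx 365.33$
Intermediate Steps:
$A{\left(v \right)} = \sqrt{2} \sqrt{v}$ ($A{\left(v \right)} = \sqrt{2 v} = \sqrt{2} \sqrt{v}$)
$C{\left(B \right)} = 16$ ($C{\left(B \right)} = 4^{2} = 16$)
$L{\left(X \right)} = - \frac{1}{6}$
$r = - \frac{199}{6}$ ($r = -4 - \frac{175}{6} = - \frac{199}{6} \approx -33.167$)
$\left(r + 56\right) C{\left(A{\left(-4 \right)} \right)} = \left(- \frac{199}{6} + 56\right) 16 = \frac{137}{6} \cdot 16 = \frac{1096}{3}$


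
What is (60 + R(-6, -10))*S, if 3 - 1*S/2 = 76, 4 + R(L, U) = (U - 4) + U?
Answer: -4672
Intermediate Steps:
R(L, U) = -8 + 2*U (R(L, U) = -4 + ((U - 4) + U) = -4 + ((-4 + U) + U) = -4 + (-4 + 2*U) = -8 + 2*U)
S = -146 (S = 6 - 2*76 = 6 - 152 = -146)
(60 + R(-6, -10))*S = (60 + (-8 + 2*(-10)))*(-146) = (60 + (-8 - 20))*(-146) = (60 - 28)*(-146) = 32*(-146) = -4672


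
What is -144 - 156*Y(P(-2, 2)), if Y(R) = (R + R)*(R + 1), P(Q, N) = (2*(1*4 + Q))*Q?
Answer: -17616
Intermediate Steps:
P(Q, N) = Q*(8 + 2*Q) (P(Q, N) = (2*(4 + Q))*Q = (8 + 2*Q)*Q = Q*(8 + 2*Q))
Y(R) = 2*R*(1 + R) (Y(R) = (2*R)*(1 + R) = 2*R*(1 + R))
-144 - 156*Y(P(-2, 2)) = -144 - 312*2*(-2)*(4 - 2)*(1 + 2*(-2)*(4 - 2)) = -144 - 312*2*(-2)*2*(1 + 2*(-2)*2) = -144 - 312*(-8)*(1 - 8) = -144 - 312*(-8)*(-7) = -144 - 156*112 = -144 - 17472 = -17616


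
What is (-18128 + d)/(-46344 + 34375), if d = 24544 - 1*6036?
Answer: -380/11969 ≈ -0.031749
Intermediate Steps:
d = 18508 (d = 24544 - 6036 = 18508)
(-18128 + d)/(-46344 + 34375) = (-18128 + 18508)/(-46344 + 34375) = 380/(-11969) = 380*(-1/11969) = -380/11969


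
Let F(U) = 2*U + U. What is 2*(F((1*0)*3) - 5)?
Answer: -10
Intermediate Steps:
F(U) = 3*U
2*(F((1*0)*3) - 5) = 2*(3*((1*0)*3) - 5) = 2*(3*(0*3) - 5) = 2*(3*0 - 5) = 2*(0 - 5) = 2*(-5) = -10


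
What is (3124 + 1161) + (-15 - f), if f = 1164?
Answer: 3106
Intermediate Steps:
(3124 + 1161) + (-15 - f) = (3124 + 1161) + (-15 - 1*1164) = 4285 + (-15 - 1164) = 4285 - 1179 = 3106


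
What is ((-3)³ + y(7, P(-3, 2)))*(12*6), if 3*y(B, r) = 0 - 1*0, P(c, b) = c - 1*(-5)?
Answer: -1944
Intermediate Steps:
P(c, b) = 5 + c (P(c, b) = c + 5 = 5 + c)
y(B, r) = 0 (y(B, r) = (0 - 1*0)/3 = (0 + 0)/3 = (⅓)*0 = 0)
((-3)³ + y(7, P(-3, 2)))*(12*6) = ((-3)³ + 0)*(12*6) = (-27 + 0)*72 = -27*72 = -1944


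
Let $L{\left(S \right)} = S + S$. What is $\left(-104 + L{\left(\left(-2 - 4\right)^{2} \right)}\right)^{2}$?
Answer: $1024$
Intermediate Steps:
$L{\left(S \right)} = 2 S$
$\left(-104 + L{\left(\left(-2 - 4\right)^{2} \right)}\right)^{2} = \left(-104 + 2 \left(-2 - 4\right)^{2}\right)^{2} = \left(-104 + 2 \left(-6\right)^{2}\right)^{2} = \left(-104 + 2 \cdot 36\right)^{2} = \left(-104 + 72\right)^{2} = \left(-32\right)^{2} = 1024$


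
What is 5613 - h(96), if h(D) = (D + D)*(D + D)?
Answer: -31251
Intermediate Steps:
h(D) = 4*D**2 (h(D) = (2*D)*(2*D) = 4*D**2)
5613 - h(96) = 5613 - 4*96**2 = 5613 - 4*9216 = 5613 - 1*36864 = 5613 - 36864 = -31251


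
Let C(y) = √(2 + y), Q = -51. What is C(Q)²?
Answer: -49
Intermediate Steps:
C(Q)² = (√(2 - 51))² = (√(-49))² = (7*I)² = -49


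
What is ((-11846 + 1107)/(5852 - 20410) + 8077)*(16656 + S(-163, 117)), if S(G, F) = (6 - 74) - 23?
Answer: 1947972853325/14558 ≈ 1.3381e+8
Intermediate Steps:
S(G, F) = -91 (S(G, F) = -68 - 23 = -91)
((-11846 + 1107)/(5852 - 20410) + 8077)*(16656 + S(-163, 117)) = ((-11846 + 1107)/(5852 - 20410) + 8077)*(16656 - 91) = (-10739/(-14558) + 8077)*16565 = (-10739*(-1/14558) + 8077)*16565 = (10739/14558 + 8077)*16565 = (117595705/14558)*16565 = 1947972853325/14558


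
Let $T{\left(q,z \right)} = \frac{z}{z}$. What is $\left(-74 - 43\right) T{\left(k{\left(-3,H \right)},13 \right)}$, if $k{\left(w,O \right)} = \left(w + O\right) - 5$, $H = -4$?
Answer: $-117$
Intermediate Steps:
$k{\left(w,O \right)} = -5 + O + w$ ($k{\left(w,O \right)} = \left(O + w\right) - 5 = -5 + O + w$)
$T{\left(q,z \right)} = 1$
$\left(-74 - 43\right) T{\left(k{\left(-3,H \right)},13 \right)} = \left(-74 - 43\right) 1 = \left(-117\right) 1 = -117$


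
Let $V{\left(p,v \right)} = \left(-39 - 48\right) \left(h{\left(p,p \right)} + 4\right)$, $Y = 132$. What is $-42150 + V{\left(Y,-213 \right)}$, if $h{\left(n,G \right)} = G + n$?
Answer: $-65466$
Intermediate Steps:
$V{\left(p,v \right)} = -348 - 174 p$ ($V{\left(p,v \right)} = \left(-39 - 48\right) \left(\left(p + p\right) + 4\right) = - 87 \left(2 p + 4\right) = - 87 \left(4 + 2 p\right) = -348 - 174 p$)
$-42150 + V{\left(Y,-213 \right)} = -42150 - 23316 = -65466$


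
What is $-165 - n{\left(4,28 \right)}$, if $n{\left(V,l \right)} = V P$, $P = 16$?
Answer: $-229$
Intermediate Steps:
$n{\left(V,l \right)} = 16 V$ ($n{\left(V,l \right)} = V 16 = 16 V$)
$-165 - n{\left(4,28 \right)} = -165 - 16 \cdot 4 = -165 - 64 = -229$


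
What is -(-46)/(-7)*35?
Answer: -230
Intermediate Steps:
-(-46)/(-7)*35 = -(-46)*(-1)/7*35 = -23*2/7*35 = -46/7*35 = -230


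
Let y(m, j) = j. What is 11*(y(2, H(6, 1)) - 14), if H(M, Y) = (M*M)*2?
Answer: 638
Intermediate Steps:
H(M, Y) = 2*M² (H(M, Y) = M²*2 = 2*M²)
11*(y(2, H(6, 1)) - 14) = 11*(2*6² - 14) = 11*(2*36 - 14) = 11*(72 - 14) = 11*58 = 638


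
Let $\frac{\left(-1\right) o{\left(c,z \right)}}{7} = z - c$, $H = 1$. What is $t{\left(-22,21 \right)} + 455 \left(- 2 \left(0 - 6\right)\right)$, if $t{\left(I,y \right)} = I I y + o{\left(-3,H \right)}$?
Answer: $15596$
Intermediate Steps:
$o{\left(c,z \right)} = - 7 z + 7 c$ ($o{\left(c,z \right)} = - 7 \left(z - c\right) = - 7 z + 7 c$)
$t{\left(I,y \right)} = -28 + y I^{2}$ ($t{\left(I,y \right)} = I I y + \left(\left(-7\right) 1 + 7 \left(-3\right)\right) = I^{2} y - 28 = y I^{2} - 28 = -28 + y I^{2}$)
$t{\left(-22,21 \right)} + 455 \left(- 2 \left(0 - 6\right)\right) = \left(-28 + 21 \left(-22\right)^{2}\right) + 455 \left(- 2 \left(0 - 6\right)\right) = \left(-28 + 21 \cdot 484\right) + 455 \left(\left(-2\right) \left(-6\right)\right) = \left(-28 + 10164\right) + 455 \cdot 12 = 10136 + 5460 = 15596$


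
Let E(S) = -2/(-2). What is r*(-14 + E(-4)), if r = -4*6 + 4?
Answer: 260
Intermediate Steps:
E(S) = 1 (E(S) = -2*(-1/2) = 1)
r = -20 (r = -24 + 4 = -20)
r*(-14 + E(-4)) = -20*(-14 + 1) = -20*(-13) = 260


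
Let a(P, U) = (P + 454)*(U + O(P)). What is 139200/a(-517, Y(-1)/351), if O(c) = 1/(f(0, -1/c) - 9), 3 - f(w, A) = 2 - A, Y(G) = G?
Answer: 11224044000/649607 ≈ 17278.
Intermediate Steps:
f(w, A) = 1 + A (f(w, A) = 3 - (2 - A) = 3 + (-2 + A) = 1 + A)
O(c) = 1/(-8 - 1/c) (O(c) = 1/((1 - 1/c) - 9) = 1/(-8 - 1/c))
a(P, U) = (454 + P)*(U + P/(-1 - 8*P)) (a(P, U) = (P + 454)*(U + P/(-1 - 8*P)) = (454 + P)*(U + P/(-1 - 8*P)))
139200/a(-517, Y(-1)/351) = 139200/((-((-517)² + 454*(-517) - (-1/351)*(1 + 8*(-517))*(454 - 517))/(1 + 8*(-517)))) = 139200/((-(267289 - 234718 - 1*(-1*1/351)*(1 - 4136)*(-63))/(1 - 4136))) = 139200/((-1*(267289 - 234718 - 1*(-1/351)*(-4135)*(-63))/(-4135))) = 139200/((-1*(-1/4135)*(267289 - 234718 + 28945/39))) = 139200/((-1*(-1/4135)*1299214/39)) = 139200/(1299214/161265) = 139200*(161265/1299214) = 11224044000/649607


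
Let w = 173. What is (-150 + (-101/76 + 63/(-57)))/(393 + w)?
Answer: -11585/43016 ≈ -0.26932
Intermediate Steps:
(-150 + (-101/76 + 63/(-57)))/(393 + w) = (-150 + (-101/76 + 63/(-57)))/(393 + 173) = (-150 + (-101*1/76 + 63*(-1/57)))/566 = (-150 + (-101/76 - 21/19))*(1/566) = (-150 - 185/76)*(1/566) = -11585/76*1/566 = -11585/43016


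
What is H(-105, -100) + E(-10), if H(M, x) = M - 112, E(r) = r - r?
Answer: -217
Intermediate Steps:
E(r) = 0
H(M, x) = -112 + M
H(-105, -100) + E(-10) = (-112 - 105) + 0 = -217 + 0 = -217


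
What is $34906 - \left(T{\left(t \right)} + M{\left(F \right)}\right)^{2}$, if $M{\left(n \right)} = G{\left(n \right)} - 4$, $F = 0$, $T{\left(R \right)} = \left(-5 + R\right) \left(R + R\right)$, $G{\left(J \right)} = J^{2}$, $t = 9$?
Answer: $30282$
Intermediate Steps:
$T{\left(R \right)} = 2 R \left(-5 + R\right)$ ($T{\left(R \right)} = \left(-5 + R\right) 2 R = 2 R \left(-5 + R\right)$)
$M{\left(n \right)} = -4 + n^{2}$ ($M{\left(n \right)} = n^{2} - 4 = -4 + n^{2}$)
$34906 - \left(T{\left(t \right)} + M{\left(F \right)}\right)^{2} = 34906 - \left(2 \cdot 9 \left(-5 + 9\right) - \left(4 - 0^{2}\right)\right)^{2} = 34906 - \left(2 \cdot 9 \cdot 4 + \left(-4 + 0\right)\right)^{2} = 34906 - \left(72 - 4\right)^{2} = 34906 - 68^{2} = 34906 - 4624 = 30282$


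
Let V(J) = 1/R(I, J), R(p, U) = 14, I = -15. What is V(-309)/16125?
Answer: 1/225750 ≈ 4.4297e-6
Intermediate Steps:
V(J) = 1/14
V(-309)/16125 = (1/14)/16125 = (1/14)*(1/16125) = 1/225750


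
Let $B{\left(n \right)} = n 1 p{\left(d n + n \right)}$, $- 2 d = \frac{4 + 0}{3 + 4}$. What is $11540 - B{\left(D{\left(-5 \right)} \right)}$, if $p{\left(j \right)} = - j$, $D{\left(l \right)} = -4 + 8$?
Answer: $\frac{80860}{7} \approx 11551.0$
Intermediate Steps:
$D{\left(l \right)} = 4$
$d = - \frac{2}{7}$ ($d = - \frac{\left(4 + 0\right) \frac{1}{3 + 4}}{2} = - \frac{4 \cdot \frac{1}{7}}{2} = \left(- \frac{1}{2}\right) \frac{4}{7} = - \frac{2}{7} \approx -0.28571$)
$B{\left(n \right)} = - \frac{5 n^{2}}{7}$ ($B{\left(n \right)} = n 1 \left(- (- \frac{2 n}{7} + n)\right) = n \left(- \frac{5 n}{7}\right) = - \frac{5 n^{2}}{7}$)
$11540 - B{\left(D{\left(-5 \right)} \right)} = 11540 - - \frac{5 \cdot 4^{2}}{7} = 11540 - \left(- \frac{5}{7}\right) 16 = 11540 - - \frac{80}{7} = 11540 + \frac{80}{7} = \frac{80860}{7}$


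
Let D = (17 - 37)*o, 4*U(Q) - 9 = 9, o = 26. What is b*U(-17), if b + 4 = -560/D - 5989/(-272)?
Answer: 607689/7072 ≈ 85.929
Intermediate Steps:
U(Q) = 9/2 (U(Q) = 9/4 + (1/4)*9 = 9/4 + 9/4 = 9/2)
D = -520 (D = (17 - 37)*26 = -20*26 = -520)
b = 67521/3536 (b = -4 + (-560/(-520) - 5989/(-272)) = -4 + (-560*(-1/520) - 5989*(-1/272)) = -4 + (14/13 + 5989/272) = -4 + 81665/3536 = 67521/3536 ≈ 19.095)
b*U(-17) = (67521/3536)*(9/2) = 607689/7072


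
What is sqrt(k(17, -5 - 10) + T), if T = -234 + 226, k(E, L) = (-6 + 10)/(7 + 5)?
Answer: I*sqrt(69)/3 ≈ 2.7689*I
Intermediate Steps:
k(E, L) = 1/3 (k(E, L) = 4/12 = 4*(1/12) = 1/3)
T = -8
sqrt(k(17, -5 - 10) + T) = sqrt(1/3 - 8) = sqrt(-23/3) = I*sqrt(69)/3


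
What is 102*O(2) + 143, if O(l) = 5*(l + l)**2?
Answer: 8303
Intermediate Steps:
O(l) = 20*l**2 (O(l) = 5*(2*l)**2 = 5*(4*l**2) = 20*l**2)
102*O(2) + 143 = 102*(20*2**2) + 143 = 102*(20*4) + 143 = 102*80 + 143 = 8160 + 143 = 8303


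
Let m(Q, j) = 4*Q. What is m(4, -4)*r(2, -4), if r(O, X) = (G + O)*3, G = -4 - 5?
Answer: -336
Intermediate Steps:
G = -9
r(O, X) = -27 + 3*O (r(O, X) = (-9 + O)*3 = -27 + 3*O)
m(4, -4)*r(2, -4) = (4*4)*(-27 + 3*2) = 16*(-27 + 6) = 16*(-21) = -336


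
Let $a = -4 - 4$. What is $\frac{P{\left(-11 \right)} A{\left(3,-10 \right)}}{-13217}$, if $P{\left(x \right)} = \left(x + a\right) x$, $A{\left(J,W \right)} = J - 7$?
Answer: $\frac{836}{13217} \approx 0.063252$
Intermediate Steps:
$A{\left(J,W \right)} = -7 + J$ ($A{\left(J,W \right)} = J - 7 = -7 + J$)
$a = -8$ ($a = -4 - 4 = -8$)
$P{\left(x \right)} = x \left(-8 + x\right)$ ($P{\left(x \right)} = \left(x - 8\right) x = \left(-8 + x\right) x = x \left(-8 + x\right)$)
$\frac{P{\left(-11 \right)} A{\left(3,-10 \right)}}{-13217} = \frac{- 11 \left(-8 - 11\right) \left(-7 + 3\right)}{-13217} = \left(-11\right) \left(-19\right) \left(-4\right) \left(- \frac{1}{13217}\right) = 209 \left(-4\right) \left(- \frac{1}{13217}\right) = \left(-836\right) \left(- \frac{1}{13217}\right) = \frac{836}{13217}$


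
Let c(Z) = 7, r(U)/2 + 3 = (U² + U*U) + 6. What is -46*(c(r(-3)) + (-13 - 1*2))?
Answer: 368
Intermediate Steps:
r(U) = 6 + 4*U² (r(U) = -6 + 2*((U² + U*U) + 6) = -6 + 2*((U² + U²) + 6) = -6 + 2*(2*U² + 6) = -6 + 2*(6 + 2*U²) = -6 + (12 + 4*U²) = 6 + 4*U²)
-46*(c(r(-3)) + (-13 - 1*2)) = -46*(7 + (-13 - 1*2)) = -46*(7 + (-13 - 2)) = -46*(7 - 15) = -46*(-8) = 368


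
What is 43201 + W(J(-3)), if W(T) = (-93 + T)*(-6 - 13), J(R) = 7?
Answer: 44835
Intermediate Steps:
W(T) = 1767 - 19*T (W(T) = (-93 + T)*(-19) = 1767 - 19*T)
43201 + W(J(-3)) = 43201 + (1767 - 19*7) = 43201 + (1767 - 133) = 43201 + 1634 = 44835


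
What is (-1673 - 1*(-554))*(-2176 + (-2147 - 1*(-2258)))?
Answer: 2310735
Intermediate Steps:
(-1673 - 1*(-554))*(-2176 + (-2147 - 1*(-2258))) = (-1673 + 554)*(-2176 + (-2147 + 2258)) = -1119*(-2176 + 111) = -1119*(-2065) = 2310735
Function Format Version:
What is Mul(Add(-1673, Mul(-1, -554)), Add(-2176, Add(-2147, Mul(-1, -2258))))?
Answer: 2310735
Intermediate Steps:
Mul(Add(-1673, Mul(-1, -554)), Add(-2176, Add(-2147, Mul(-1, -2258)))) = Mul(Add(-1673, 554), Add(-2176, Add(-2147, 2258))) = Mul(-1119, Add(-2176, 111)) = Mul(-1119, -2065) = 2310735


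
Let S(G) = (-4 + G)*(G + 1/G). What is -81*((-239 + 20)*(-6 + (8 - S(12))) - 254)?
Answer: -1658718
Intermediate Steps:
S(G) = (-4 + G)*(G + 1/G)
-81*((-239 + 20)*(-6 + (8 - S(12))) - 254) = -81*((-239 + 20)*(-6 + (8 - (1 + 12² - 4*12 - 4/12))) - 254) = -81*(-219*(-6 + (8 - (1 + 144 - 48 - 4*1/12))) - 254) = -81*(-219*(-6 + (8 - (1 + 144 - 48 - ⅓))) - 254) = -81*(-219*(-6 + (8 - 1*290/3)) - 254) = -81*(-219*(-6 + (8 - 290/3)) - 254) = -81*(-219*(-6 - 266/3) - 254) = -81*(-219*(-284/3) - 254) = -81*(20732 - 254) = -81*20478 = -1658718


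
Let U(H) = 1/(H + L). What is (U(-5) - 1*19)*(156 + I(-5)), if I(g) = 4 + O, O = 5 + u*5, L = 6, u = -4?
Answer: -2610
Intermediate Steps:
O = -15 (O = 5 - 4*5 = 5 - 20 = -15)
U(H) = 1/(6 + H) (U(H) = 1/(H + 6) = 1/(6 + H))
I(g) = -11 (I(g) = 4 - 15 = -11)
(U(-5) - 1*19)*(156 + I(-5)) = (1/(6 - 5) - 1*19)*(156 - 11) = (1/1 - 19)*145 = (1 - 19)*145 = -18*145 = -2610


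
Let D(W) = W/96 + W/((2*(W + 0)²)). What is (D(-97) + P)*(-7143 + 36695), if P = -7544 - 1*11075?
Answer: -320250563495/582 ≈ -5.5026e+8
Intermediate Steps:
P = -18619 (P = -7544 - 11075 = -18619)
D(W) = 1/(2*W) + W/96 (D(W) = W*(1/96) + W/((2*W²)) = W/96 + W*(1/(2*W²)) = W/96 + 1/(2*W) = 1/(2*W) + W/96)
(D(-97) + P)*(-7143 + 36695) = ((1/96)*(48 + (-97)²)/(-97) - 18619)*(-7143 + 36695) = ((1/96)*(-1/97)*(48 + 9409) - 18619)*29552 = ((1/96)*(-1/97)*9457 - 18619)*29552 = (-9457/9312 - 18619)*29552 = -173389585/9312*29552 = -320250563495/582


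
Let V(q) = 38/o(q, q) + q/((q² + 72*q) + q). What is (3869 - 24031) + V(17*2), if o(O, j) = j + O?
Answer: -73347289/3638 ≈ -20161.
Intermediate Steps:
o(O, j) = O + j
V(q) = 19/q + q/(q² + 73*q) (V(q) = 38/(q + q) + q/((q² + 72*q) + q) = 38/((2*q)) + q/(q² + 73*q) = 38*(1/(2*q)) + q/(q² + 73*q) = 19/q + q/(q² + 73*q))
(3869 - 24031) + V(17*2) = (3869 - 24031) + (1387 + 20*(17*2))/(((17*2))*(73 + 17*2)) = -20162 + (1387 + 20*34)/(34*(73 + 34)) = -20162 + (1/34)*(1387 + 680)/107 = -20162 + (1/34)*(1/107)*2067 = -20162 + 2067/3638 = -73347289/3638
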